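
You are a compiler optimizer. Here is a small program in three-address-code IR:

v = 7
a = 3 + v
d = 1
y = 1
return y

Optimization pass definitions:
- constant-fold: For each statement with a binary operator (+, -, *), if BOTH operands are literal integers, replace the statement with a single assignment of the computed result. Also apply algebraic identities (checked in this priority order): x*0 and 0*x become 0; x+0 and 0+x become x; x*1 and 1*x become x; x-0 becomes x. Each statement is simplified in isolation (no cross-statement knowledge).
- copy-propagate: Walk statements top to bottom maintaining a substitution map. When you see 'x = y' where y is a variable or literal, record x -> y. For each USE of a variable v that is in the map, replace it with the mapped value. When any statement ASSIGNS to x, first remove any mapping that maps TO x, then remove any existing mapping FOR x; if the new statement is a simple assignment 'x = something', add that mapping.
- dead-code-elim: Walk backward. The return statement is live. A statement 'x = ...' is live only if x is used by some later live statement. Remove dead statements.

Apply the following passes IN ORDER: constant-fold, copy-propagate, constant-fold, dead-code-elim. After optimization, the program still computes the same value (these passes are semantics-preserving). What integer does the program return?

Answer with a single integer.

Answer: 1

Derivation:
Initial IR:
  v = 7
  a = 3 + v
  d = 1
  y = 1
  return y
After constant-fold (5 stmts):
  v = 7
  a = 3 + v
  d = 1
  y = 1
  return y
After copy-propagate (5 stmts):
  v = 7
  a = 3 + 7
  d = 1
  y = 1
  return 1
After constant-fold (5 stmts):
  v = 7
  a = 10
  d = 1
  y = 1
  return 1
After dead-code-elim (1 stmts):
  return 1
Evaluate:
  v = 7  =>  v = 7
  a = 3 + v  =>  a = 10
  d = 1  =>  d = 1
  y = 1  =>  y = 1
  return y = 1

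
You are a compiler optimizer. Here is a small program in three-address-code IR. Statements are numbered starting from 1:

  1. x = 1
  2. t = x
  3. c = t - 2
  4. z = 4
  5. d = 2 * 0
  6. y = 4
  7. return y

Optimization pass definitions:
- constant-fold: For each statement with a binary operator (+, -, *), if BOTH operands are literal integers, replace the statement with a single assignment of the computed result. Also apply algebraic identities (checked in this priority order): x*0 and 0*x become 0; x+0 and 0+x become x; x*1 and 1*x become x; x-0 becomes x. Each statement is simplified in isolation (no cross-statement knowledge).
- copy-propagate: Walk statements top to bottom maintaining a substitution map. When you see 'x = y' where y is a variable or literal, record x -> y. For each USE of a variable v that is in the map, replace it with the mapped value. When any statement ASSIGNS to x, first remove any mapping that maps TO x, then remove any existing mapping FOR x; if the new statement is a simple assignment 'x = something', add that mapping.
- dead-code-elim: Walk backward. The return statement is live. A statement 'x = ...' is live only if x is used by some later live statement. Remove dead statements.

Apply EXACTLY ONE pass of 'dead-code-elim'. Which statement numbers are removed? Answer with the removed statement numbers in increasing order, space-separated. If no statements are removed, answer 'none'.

Answer: 1 2 3 4 5

Derivation:
Backward liveness scan:
Stmt 1 'x = 1': DEAD (x not in live set [])
Stmt 2 't = x': DEAD (t not in live set [])
Stmt 3 'c = t - 2': DEAD (c not in live set [])
Stmt 4 'z = 4': DEAD (z not in live set [])
Stmt 5 'd = 2 * 0': DEAD (d not in live set [])
Stmt 6 'y = 4': KEEP (y is live); live-in = []
Stmt 7 'return y': KEEP (return); live-in = ['y']
Removed statement numbers: [1, 2, 3, 4, 5]
Surviving IR:
  y = 4
  return y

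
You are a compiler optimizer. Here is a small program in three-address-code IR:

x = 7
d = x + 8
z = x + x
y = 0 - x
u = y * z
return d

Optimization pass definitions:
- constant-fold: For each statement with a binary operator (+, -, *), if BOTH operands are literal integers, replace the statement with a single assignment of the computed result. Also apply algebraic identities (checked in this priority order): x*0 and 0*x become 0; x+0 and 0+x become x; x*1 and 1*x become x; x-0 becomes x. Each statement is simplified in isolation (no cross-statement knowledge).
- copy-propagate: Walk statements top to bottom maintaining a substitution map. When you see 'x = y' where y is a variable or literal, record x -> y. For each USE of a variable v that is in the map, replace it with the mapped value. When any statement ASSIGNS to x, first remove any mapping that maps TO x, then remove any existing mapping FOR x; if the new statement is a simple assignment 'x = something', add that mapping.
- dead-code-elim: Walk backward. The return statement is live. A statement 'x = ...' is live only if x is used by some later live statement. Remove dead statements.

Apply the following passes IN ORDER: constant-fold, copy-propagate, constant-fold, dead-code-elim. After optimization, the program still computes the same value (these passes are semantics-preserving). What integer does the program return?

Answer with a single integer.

Answer: 15

Derivation:
Initial IR:
  x = 7
  d = x + 8
  z = x + x
  y = 0 - x
  u = y * z
  return d
After constant-fold (6 stmts):
  x = 7
  d = x + 8
  z = x + x
  y = 0 - x
  u = y * z
  return d
After copy-propagate (6 stmts):
  x = 7
  d = 7 + 8
  z = 7 + 7
  y = 0 - 7
  u = y * z
  return d
After constant-fold (6 stmts):
  x = 7
  d = 15
  z = 14
  y = -7
  u = y * z
  return d
After dead-code-elim (2 stmts):
  d = 15
  return d
Evaluate:
  x = 7  =>  x = 7
  d = x + 8  =>  d = 15
  z = x + x  =>  z = 14
  y = 0 - x  =>  y = -7
  u = y * z  =>  u = -98
  return d = 15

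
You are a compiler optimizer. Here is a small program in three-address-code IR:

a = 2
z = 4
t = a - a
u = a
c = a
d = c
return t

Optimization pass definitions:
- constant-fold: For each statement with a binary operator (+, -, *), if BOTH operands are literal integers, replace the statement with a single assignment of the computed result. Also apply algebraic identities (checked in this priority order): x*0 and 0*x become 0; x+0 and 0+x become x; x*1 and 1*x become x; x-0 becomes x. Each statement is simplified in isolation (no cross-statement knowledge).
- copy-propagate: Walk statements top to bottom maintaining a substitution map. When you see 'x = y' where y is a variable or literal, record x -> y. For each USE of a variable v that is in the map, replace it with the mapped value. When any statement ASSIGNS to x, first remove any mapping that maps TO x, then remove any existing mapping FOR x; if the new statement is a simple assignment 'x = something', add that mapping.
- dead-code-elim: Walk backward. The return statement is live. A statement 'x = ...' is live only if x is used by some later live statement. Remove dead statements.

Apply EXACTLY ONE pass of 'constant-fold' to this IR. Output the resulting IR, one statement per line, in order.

Answer: a = 2
z = 4
t = a - a
u = a
c = a
d = c
return t

Derivation:
Applying constant-fold statement-by-statement:
  [1] a = 2  (unchanged)
  [2] z = 4  (unchanged)
  [3] t = a - a  (unchanged)
  [4] u = a  (unchanged)
  [5] c = a  (unchanged)
  [6] d = c  (unchanged)
  [7] return t  (unchanged)
Result (7 stmts):
  a = 2
  z = 4
  t = a - a
  u = a
  c = a
  d = c
  return t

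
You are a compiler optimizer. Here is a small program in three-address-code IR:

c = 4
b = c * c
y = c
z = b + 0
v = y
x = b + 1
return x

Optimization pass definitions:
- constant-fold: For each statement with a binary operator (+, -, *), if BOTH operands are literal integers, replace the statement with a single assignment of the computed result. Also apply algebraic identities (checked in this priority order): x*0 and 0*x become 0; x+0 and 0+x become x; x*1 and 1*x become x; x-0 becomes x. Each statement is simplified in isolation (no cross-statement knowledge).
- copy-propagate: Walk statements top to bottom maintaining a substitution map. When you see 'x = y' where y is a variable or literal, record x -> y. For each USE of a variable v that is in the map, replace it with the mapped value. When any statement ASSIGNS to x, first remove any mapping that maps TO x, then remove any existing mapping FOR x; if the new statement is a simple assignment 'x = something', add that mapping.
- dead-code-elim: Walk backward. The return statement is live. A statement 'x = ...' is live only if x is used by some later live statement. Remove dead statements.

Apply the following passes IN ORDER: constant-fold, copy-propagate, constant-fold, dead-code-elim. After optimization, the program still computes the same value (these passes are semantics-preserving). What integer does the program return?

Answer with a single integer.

Initial IR:
  c = 4
  b = c * c
  y = c
  z = b + 0
  v = y
  x = b + 1
  return x
After constant-fold (7 stmts):
  c = 4
  b = c * c
  y = c
  z = b
  v = y
  x = b + 1
  return x
After copy-propagate (7 stmts):
  c = 4
  b = 4 * 4
  y = 4
  z = b
  v = 4
  x = b + 1
  return x
After constant-fold (7 stmts):
  c = 4
  b = 16
  y = 4
  z = b
  v = 4
  x = b + 1
  return x
After dead-code-elim (3 stmts):
  b = 16
  x = b + 1
  return x
Evaluate:
  c = 4  =>  c = 4
  b = c * c  =>  b = 16
  y = c  =>  y = 4
  z = b + 0  =>  z = 16
  v = y  =>  v = 4
  x = b + 1  =>  x = 17
  return x = 17

Answer: 17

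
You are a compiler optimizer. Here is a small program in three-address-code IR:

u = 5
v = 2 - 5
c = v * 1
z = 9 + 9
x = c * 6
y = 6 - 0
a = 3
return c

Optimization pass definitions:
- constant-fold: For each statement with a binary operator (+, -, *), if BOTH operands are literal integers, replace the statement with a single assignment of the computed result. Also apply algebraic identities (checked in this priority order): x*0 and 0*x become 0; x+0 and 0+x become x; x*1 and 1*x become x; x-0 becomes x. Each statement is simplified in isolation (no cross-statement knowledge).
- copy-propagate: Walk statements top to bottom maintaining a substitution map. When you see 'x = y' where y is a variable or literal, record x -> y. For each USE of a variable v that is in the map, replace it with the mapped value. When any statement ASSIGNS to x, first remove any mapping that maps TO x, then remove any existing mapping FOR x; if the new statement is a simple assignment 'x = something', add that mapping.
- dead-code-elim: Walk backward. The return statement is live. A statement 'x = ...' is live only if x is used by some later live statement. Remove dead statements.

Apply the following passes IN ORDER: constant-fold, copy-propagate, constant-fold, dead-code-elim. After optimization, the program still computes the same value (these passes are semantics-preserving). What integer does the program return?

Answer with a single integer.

Initial IR:
  u = 5
  v = 2 - 5
  c = v * 1
  z = 9 + 9
  x = c * 6
  y = 6 - 0
  a = 3
  return c
After constant-fold (8 stmts):
  u = 5
  v = -3
  c = v
  z = 18
  x = c * 6
  y = 6
  a = 3
  return c
After copy-propagate (8 stmts):
  u = 5
  v = -3
  c = -3
  z = 18
  x = -3 * 6
  y = 6
  a = 3
  return -3
After constant-fold (8 stmts):
  u = 5
  v = -3
  c = -3
  z = 18
  x = -18
  y = 6
  a = 3
  return -3
After dead-code-elim (1 stmts):
  return -3
Evaluate:
  u = 5  =>  u = 5
  v = 2 - 5  =>  v = -3
  c = v * 1  =>  c = -3
  z = 9 + 9  =>  z = 18
  x = c * 6  =>  x = -18
  y = 6 - 0  =>  y = 6
  a = 3  =>  a = 3
  return c = -3

Answer: -3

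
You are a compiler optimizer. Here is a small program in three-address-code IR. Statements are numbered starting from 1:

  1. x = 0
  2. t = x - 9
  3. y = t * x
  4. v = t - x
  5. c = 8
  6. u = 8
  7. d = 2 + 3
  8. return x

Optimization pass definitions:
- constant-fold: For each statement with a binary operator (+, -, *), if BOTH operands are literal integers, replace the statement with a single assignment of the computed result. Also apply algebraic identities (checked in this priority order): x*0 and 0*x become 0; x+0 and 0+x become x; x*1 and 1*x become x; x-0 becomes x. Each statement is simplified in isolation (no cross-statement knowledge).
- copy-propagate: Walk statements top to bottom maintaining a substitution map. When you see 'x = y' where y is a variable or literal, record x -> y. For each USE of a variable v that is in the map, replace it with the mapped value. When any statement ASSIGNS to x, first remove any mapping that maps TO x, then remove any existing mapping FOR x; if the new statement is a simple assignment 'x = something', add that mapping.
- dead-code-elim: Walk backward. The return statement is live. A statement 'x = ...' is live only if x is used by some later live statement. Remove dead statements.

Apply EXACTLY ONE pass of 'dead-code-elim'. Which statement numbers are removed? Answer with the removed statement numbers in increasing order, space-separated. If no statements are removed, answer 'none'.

Answer: 2 3 4 5 6 7

Derivation:
Backward liveness scan:
Stmt 1 'x = 0': KEEP (x is live); live-in = []
Stmt 2 't = x - 9': DEAD (t not in live set ['x'])
Stmt 3 'y = t * x': DEAD (y not in live set ['x'])
Stmt 4 'v = t - x': DEAD (v not in live set ['x'])
Stmt 5 'c = 8': DEAD (c not in live set ['x'])
Stmt 6 'u = 8': DEAD (u not in live set ['x'])
Stmt 7 'd = 2 + 3': DEAD (d not in live set ['x'])
Stmt 8 'return x': KEEP (return); live-in = ['x']
Removed statement numbers: [2, 3, 4, 5, 6, 7]
Surviving IR:
  x = 0
  return x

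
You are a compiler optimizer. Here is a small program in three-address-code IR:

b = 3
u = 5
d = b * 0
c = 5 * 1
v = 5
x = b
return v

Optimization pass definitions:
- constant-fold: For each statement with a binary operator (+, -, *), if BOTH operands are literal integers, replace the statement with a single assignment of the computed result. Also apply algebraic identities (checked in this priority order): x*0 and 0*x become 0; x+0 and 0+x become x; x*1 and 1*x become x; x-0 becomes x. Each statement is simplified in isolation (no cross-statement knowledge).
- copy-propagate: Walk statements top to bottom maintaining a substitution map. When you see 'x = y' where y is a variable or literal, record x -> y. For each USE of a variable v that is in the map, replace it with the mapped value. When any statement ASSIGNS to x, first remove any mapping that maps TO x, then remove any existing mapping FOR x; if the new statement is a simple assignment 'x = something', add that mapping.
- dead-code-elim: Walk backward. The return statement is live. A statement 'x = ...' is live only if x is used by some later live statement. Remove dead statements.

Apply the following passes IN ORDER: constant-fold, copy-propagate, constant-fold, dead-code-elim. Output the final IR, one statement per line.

Initial IR:
  b = 3
  u = 5
  d = b * 0
  c = 5 * 1
  v = 5
  x = b
  return v
After constant-fold (7 stmts):
  b = 3
  u = 5
  d = 0
  c = 5
  v = 5
  x = b
  return v
After copy-propagate (7 stmts):
  b = 3
  u = 5
  d = 0
  c = 5
  v = 5
  x = 3
  return 5
After constant-fold (7 stmts):
  b = 3
  u = 5
  d = 0
  c = 5
  v = 5
  x = 3
  return 5
After dead-code-elim (1 stmts):
  return 5

Answer: return 5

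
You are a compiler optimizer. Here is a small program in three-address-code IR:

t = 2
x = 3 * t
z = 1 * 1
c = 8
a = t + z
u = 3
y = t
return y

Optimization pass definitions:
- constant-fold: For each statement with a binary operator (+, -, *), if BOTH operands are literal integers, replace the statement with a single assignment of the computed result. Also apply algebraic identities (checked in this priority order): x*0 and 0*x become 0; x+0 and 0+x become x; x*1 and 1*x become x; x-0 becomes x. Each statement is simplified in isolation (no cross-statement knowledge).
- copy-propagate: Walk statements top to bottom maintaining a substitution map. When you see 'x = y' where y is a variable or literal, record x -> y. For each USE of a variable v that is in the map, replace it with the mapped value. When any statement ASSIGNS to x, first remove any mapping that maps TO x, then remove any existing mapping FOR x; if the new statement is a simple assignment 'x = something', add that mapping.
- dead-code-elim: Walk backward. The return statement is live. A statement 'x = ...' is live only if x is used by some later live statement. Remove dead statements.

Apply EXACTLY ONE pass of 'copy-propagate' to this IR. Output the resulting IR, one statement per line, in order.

Applying copy-propagate statement-by-statement:
  [1] t = 2  (unchanged)
  [2] x = 3 * t  -> x = 3 * 2
  [3] z = 1 * 1  (unchanged)
  [4] c = 8  (unchanged)
  [5] a = t + z  -> a = 2 + z
  [6] u = 3  (unchanged)
  [7] y = t  -> y = 2
  [8] return y  -> return 2
Result (8 stmts):
  t = 2
  x = 3 * 2
  z = 1 * 1
  c = 8
  a = 2 + z
  u = 3
  y = 2
  return 2

Answer: t = 2
x = 3 * 2
z = 1 * 1
c = 8
a = 2 + z
u = 3
y = 2
return 2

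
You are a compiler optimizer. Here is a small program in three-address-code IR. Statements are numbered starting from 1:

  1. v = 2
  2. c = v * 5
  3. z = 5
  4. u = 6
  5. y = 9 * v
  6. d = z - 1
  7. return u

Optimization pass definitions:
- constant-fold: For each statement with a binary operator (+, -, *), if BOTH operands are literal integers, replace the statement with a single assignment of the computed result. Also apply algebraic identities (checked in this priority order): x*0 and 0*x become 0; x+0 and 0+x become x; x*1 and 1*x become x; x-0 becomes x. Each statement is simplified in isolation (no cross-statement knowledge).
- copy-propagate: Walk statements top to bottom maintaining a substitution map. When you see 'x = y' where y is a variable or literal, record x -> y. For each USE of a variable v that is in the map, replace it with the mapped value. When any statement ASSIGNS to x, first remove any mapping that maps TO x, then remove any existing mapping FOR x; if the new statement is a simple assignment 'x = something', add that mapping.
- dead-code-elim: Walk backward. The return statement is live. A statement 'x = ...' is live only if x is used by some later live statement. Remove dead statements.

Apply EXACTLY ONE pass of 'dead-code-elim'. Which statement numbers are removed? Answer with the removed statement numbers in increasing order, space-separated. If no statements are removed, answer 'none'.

Backward liveness scan:
Stmt 1 'v = 2': DEAD (v not in live set [])
Stmt 2 'c = v * 5': DEAD (c not in live set [])
Stmt 3 'z = 5': DEAD (z not in live set [])
Stmt 4 'u = 6': KEEP (u is live); live-in = []
Stmt 5 'y = 9 * v': DEAD (y not in live set ['u'])
Stmt 6 'd = z - 1': DEAD (d not in live set ['u'])
Stmt 7 'return u': KEEP (return); live-in = ['u']
Removed statement numbers: [1, 2, 3, 5, 6]
Surviving IR:
  u = 6
  return u

Answer: 1 2 3 5 6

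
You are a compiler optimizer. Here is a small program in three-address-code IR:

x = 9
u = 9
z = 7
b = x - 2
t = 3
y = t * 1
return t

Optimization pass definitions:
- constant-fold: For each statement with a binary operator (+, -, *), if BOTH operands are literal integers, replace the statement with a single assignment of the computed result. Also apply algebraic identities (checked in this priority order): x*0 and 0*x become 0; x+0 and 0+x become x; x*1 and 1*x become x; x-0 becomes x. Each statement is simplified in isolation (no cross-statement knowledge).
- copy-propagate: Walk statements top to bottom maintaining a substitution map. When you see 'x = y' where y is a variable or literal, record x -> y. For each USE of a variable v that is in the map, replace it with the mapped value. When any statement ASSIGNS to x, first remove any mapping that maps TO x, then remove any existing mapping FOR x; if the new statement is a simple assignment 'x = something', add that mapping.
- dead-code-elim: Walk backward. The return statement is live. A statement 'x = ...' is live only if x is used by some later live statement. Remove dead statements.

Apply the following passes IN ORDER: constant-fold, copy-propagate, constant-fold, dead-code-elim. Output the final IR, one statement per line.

Initial IR:
  x = 9
  u = 9
  z = 7
  b = x - 2
  t = 3
  y = t * 1
  return t
After constant-fold (7 stmts):
  x = 9
  u = 9
  z = 7
  b = x - 2
  t = 3
  y = t
  return t
After copy-propagate (7 stmts):
  x = 9
  u = 9
  z = 7
  b = 9 - 2
  t = 3
  y = 3
  return 3
After constant-fold (7 stmts):
  x = 9
  u = 9
  z = 7
  b = 7
  t = 3
  y = 3
  return 3
After dead-code-elim (1 stmts):
  return 3

Answer: return 3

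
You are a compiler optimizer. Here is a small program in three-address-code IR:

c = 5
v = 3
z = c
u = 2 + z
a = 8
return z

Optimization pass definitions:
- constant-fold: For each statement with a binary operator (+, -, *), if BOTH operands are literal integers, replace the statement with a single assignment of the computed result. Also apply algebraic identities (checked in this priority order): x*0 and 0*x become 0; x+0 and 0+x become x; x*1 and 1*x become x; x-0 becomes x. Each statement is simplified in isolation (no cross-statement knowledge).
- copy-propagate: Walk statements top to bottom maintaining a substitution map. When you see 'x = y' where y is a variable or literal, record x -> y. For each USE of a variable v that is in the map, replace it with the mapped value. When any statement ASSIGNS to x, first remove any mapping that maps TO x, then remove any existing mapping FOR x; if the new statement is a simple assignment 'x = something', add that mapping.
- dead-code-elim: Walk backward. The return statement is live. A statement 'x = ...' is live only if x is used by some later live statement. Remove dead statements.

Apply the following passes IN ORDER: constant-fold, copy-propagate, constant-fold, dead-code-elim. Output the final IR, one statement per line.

Initial IR:
  c = 5
  v = 3
  z = c
  u = 2 + z
  a = 8
  return z
After constant-fold (6 stmts):
  c = 5
  v = 3
  z = c
  u = 2 + z
  a = 8
  return z
After copy-propagate (6 stmts):
  c = 5
  v = 3
  z = 5
  u = 2 + 5
  a = 8
  return 5
After constant-fold (6 stmts):
  c = 5
  v = 3
  z = 5
  u = 7
  a = 8
  return 5
After dead-code-elim (1 stmts):
  return 5

Answer: return 5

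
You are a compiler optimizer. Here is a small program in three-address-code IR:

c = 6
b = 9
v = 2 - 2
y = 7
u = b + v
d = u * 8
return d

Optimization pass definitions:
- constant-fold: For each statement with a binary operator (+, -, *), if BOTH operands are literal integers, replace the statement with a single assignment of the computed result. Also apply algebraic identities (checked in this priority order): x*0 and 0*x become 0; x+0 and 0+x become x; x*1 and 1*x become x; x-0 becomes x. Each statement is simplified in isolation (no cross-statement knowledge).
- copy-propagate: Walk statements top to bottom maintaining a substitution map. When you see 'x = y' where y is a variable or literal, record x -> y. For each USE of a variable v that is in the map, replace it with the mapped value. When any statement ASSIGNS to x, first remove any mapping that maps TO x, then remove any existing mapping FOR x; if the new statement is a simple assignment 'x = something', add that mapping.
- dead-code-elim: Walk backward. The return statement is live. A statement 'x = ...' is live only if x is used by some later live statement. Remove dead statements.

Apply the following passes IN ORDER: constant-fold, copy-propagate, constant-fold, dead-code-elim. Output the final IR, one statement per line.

Answer: u = 9
d = u * 8
return d

Derivation:
Initial IR:
  c = 6
  b = 9
  v = 2 - 2
  y = 7
  u = b + v
  d = u * 8
  return d
After constant-fold (7 stmts):
  c = 6
  b = 9
  v = 0
  y = 7
  u = b + v
  d = u * 8
  return d
After copy-propagate (7 stmts):
  c = 6
  b = 9
  v = 0
  y = 7
  u = 9 + 0
  d = u * 8
  return d
After constant-fold (7 stmts):
  c = 6
  b = 9
  v = 0
  y = 7
  u = 9
  d = u * 8
  return d
After dead-code-elim (3 stmts):
  u = 9
  d = u * 8
  return d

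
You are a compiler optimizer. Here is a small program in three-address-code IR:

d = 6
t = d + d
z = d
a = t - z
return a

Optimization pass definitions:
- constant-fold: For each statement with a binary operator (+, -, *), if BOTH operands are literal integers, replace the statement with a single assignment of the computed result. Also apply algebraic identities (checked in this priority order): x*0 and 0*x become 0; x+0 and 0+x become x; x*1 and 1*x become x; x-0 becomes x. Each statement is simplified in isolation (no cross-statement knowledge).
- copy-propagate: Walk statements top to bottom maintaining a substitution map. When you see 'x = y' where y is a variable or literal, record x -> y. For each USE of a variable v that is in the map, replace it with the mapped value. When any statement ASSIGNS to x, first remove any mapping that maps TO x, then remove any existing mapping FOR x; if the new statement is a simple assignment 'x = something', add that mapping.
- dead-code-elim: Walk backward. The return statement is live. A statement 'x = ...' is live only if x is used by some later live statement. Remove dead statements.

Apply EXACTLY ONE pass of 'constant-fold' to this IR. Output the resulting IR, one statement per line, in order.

Applying constant-fold statement-by-statement:
  [1] d = 6  (unchanged)
  [2] t = d + d  (unchanged)
  [3] z = d  (unchanged)
  [4] a = t - z  (unchanged)
  [5] return a  (unchanged)
Result (5 stmts):
  d = 6
  t = d + d
  z = d
  a = t - z
  return a

Answer: d = 6
t = d + d
z = d
a = t - z
return a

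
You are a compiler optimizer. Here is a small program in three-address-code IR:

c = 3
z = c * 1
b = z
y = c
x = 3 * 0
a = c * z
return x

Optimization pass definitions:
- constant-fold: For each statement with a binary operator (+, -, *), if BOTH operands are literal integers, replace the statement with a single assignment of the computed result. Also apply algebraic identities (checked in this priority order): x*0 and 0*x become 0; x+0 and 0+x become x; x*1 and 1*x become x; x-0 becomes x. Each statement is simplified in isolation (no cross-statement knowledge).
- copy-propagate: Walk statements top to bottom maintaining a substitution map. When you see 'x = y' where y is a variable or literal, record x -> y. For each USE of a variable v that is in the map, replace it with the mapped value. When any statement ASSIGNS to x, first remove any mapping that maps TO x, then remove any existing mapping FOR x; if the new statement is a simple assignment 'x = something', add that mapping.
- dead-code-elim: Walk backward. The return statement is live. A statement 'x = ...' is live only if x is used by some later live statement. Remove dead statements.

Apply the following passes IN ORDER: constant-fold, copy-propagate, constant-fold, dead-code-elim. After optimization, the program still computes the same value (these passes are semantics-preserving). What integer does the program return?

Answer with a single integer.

Answer: 0

Derivation:
Initial IR:
  c = 3
  z = c * 1
  b = z
  y = c
  x = 3 * 0
  a = c * z
  return x
After constant-fold (7 stmts):
  c = 3
  z = c
  b = z
  y = c
  x = 0
  a = c * z
  return x
After copy-propagate (7 stmts):
  c = 3
  z = 3
  b = 3
  y = 3
  x = 0
  a = 3 * 3
  return 0
After constant-fold (7 stmts):
  c = 3
  z = 3
  b = 3
  y = 3
  x = 0
  a = 9
  return 0
After dead-code-elim (1 stmts):
  return 0
Evaluate:
  c = 3  =>  c = 3
  z = c * 1  =>  z = 3
  b = z  =>  b = 3
  y = c  =>  y = 3
  x = 3 * 0  =>  x = 0
  a = c * z  =>  a = 9
  return x = 0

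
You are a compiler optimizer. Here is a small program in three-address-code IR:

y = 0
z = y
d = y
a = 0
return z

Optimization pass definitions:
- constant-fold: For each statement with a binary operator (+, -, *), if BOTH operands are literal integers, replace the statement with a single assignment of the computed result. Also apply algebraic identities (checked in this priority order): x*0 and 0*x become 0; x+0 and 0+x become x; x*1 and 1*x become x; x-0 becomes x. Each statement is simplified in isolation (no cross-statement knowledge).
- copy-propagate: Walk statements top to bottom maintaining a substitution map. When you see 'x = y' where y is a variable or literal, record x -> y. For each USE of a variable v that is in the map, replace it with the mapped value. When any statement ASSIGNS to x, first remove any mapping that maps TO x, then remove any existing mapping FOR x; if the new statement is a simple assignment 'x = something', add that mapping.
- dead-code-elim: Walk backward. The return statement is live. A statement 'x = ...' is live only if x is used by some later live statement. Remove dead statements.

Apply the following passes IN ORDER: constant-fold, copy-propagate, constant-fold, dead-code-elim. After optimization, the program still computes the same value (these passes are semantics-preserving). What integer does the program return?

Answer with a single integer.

Initial IR:
  y = 0
  z = y
  d = y
  a = 0
  return z
After constant-fold (5 stmts):
  y = 0
  z = y
  d = y
  a = 0
  return z
After copy-propagate (5 stmts):
  y = 0
  z = 0
  d = 0
  a = 0
  return 0
After constant-fold (5 stmts):
  y = 0
  z = 0
  d = 0
  a = 0
  return 0
After dead-code-elim (1 stmts):
  return 0
Evaluate:
  y = 0  =>  y = 0
  z = y  =>  z = 0
  d = y  =>  d = 0
  a = 0  =>  a = 0
  return z = 0

Answer: 0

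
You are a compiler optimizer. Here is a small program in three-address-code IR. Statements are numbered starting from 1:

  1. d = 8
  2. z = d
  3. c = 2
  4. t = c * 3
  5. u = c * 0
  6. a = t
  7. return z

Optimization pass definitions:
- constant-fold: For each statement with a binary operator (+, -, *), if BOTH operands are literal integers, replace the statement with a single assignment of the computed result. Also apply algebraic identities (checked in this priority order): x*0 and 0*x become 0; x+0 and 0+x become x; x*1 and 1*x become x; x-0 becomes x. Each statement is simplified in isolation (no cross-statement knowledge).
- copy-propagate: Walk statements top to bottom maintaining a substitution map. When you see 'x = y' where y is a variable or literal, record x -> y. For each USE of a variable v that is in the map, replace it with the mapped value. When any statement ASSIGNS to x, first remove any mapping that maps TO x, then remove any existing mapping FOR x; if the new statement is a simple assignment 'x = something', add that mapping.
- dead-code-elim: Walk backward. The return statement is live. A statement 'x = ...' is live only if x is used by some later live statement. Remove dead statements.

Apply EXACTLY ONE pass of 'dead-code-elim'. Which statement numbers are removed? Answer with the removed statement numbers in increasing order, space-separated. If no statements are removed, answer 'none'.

Answer: 3 4 5 6

Derivation:
Backward liveness scan:
Stmt 1 'd = 8': KEEP (d is live); live-in = []
Stmt 2 'z = d': KEEP (z is live); live-in = ['d']
Stmt 3 'c = 2': DEAD (c not in live set ['z'])
Stmt 4 't = c * 3': DEAD (t not in live set ['z'])
Stmt 5 'u = c * 0': DEAD (u not in live set ['z'])
Stmt 6 'a = t': DEAD (a not in live set ['z'])
Stmt 7 'return z': KEEP (return); live-in = ['z']
Removed statement numbers: [3, 4, 5, 6]
Surviving IR:
  d = 8
  z = d
  return z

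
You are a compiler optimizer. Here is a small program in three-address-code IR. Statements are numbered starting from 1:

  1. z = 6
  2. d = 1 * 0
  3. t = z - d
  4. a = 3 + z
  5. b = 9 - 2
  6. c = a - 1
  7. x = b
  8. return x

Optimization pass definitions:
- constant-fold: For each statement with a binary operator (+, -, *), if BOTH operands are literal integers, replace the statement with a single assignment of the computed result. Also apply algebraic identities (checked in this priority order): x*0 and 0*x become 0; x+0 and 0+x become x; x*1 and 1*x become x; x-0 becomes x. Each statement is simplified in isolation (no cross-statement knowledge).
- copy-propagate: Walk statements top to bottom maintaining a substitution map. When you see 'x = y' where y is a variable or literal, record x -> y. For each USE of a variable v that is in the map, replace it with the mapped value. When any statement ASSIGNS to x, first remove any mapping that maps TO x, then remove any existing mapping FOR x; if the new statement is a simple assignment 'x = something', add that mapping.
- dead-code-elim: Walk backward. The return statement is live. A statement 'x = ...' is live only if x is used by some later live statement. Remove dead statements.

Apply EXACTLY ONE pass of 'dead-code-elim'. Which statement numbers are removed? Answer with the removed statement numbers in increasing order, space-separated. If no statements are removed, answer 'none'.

Answer: 1 2 3 4 6

Derivation:
Backward liveness scan:
Stmt 1 'z = 6': DEAD (z not in live set [])
Stmt 2 'd = 1 * 0': DEAD (d not in live set [])
Stmt 3 't = z - d': DEAD (t not in live set [])
Stmt 4 'a = 3 + z': DEAD (a not in live set [])
Stmt 5 'b = 9 - 2': KEEP (b is live); live-in = []
Stmt 6 'c = a - 1': DEAD (c not in live set ['b'])
Stmt 7 'x = b': KEEP (x is live); live-in = ['b']
Stmt 8 'return x': KEEP (return); live-in = ['x']
Removed statement numbers: [1, 2, 3, 4, 6]
Surviving IR:
  b = 9 - 2
  x = b
  return x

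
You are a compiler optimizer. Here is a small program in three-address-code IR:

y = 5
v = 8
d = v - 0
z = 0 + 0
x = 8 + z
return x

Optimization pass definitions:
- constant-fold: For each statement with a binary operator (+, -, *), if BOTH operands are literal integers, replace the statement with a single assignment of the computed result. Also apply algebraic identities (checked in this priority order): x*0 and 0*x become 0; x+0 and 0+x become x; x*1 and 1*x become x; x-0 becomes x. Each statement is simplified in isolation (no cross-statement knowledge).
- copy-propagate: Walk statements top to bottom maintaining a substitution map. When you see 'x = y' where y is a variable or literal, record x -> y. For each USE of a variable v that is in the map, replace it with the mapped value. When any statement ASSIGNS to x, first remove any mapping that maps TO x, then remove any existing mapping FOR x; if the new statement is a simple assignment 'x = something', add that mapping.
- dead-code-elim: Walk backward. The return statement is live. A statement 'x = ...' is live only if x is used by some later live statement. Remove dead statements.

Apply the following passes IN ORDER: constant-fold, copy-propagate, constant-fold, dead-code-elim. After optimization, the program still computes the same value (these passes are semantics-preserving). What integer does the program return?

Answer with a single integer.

Answer: 8

Derivation:
Initial IR:
  y = 5
  v = 8
  d = v - 0
  z = 0 + 0
  x = 8 + z
  return x
After constant-fold (6 stmts):
  y = 5
  v = 8
  d = v
  z = 0
  x = 8 + z
  return x
After copy-propagate (6 stmts):
  y = 5
  v = 8
  d = 8
  z = 0
  x = 8 + 0
  return x
After constant-fold (6 stmts):
  y = 5
  v = 8
  d = 8
  z = 0
  x = 8
  return x
After dead-code-elim (2 stmts):
  x = 8
  return x
Evaluate:
  y = 5  =>  y = 5
  v = 8  =>  v = 8
  d = v - 0  =>  d = 8
  z = 0 + 0  =>  z = 0
  x = 8 + z  =>  x = 8
  return x = 8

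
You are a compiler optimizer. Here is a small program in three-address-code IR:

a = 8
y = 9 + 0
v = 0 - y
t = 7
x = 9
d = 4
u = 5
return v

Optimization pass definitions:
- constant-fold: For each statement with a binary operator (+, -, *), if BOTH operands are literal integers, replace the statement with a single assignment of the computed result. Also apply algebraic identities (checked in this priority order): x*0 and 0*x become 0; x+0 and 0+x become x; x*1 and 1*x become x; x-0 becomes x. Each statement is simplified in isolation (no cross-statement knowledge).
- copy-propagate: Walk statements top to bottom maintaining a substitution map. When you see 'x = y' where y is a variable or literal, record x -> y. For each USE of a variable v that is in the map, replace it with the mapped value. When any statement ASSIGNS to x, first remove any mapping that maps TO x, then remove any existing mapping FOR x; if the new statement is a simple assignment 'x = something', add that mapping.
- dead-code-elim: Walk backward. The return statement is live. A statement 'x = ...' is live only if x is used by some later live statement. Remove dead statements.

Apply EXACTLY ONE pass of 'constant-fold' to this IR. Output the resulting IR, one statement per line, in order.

Answer: a = 8
y = 9
v = 0 - y
t = 7
x = 9
d = 4
u = 5
return v

Derivation:
Applying constant-fold statement-by-statement:
  [1] a = 8  (unchanged)
  [2] y = 9 + 0  -> y = 9
  [3] v = 0 - y  (unchanged)
  [4] t = 7  (unchanged)
  [5] x = 9  (unchanged)
  [6] d = 4  (unchanged)
  [7] u = 5  (unchanged)
  [8] return v  (unchanged)
Result (8 stmts):
  a = 8
  y = 9
  v = 0 - y
  t = 7
  x = 9
  d = 4
  u = 5
  return v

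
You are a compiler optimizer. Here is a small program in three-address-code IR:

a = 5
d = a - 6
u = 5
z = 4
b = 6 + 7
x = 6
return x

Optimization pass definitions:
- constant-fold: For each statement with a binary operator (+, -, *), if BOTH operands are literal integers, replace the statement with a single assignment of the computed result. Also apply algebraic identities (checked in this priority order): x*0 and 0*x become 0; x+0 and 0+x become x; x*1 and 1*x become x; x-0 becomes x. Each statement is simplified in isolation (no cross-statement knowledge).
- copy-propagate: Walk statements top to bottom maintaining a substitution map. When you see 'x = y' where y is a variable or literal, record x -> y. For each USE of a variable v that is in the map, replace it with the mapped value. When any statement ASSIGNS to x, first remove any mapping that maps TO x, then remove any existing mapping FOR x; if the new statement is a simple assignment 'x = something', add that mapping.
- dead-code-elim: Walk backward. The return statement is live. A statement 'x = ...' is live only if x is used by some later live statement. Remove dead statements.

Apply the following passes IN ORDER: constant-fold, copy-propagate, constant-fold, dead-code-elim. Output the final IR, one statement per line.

Initial IR:
  a = 5
  d = a - 6
  u = 5
  z = 4
  b = 6 + 7
  x = 6
  return x
After constant-fold (7 stmts):
  a = 5
  d = a - 6
  u = 5
  z = 4
  b = 13
  x = 6
  return x
After copy-propagate (7 stmts):
  a = 5
  d = 5 - 6
  u = 5
  z = 4
  b = 13
  x = 6
  return 6
After constant-fold (7 stmts):
  a = 5
  d = -1
  u = 5
  z = 4
  b = 13
  x = 6
  return 6
After dead-code-elim (1 stmts):
  return 6

Answer: return 6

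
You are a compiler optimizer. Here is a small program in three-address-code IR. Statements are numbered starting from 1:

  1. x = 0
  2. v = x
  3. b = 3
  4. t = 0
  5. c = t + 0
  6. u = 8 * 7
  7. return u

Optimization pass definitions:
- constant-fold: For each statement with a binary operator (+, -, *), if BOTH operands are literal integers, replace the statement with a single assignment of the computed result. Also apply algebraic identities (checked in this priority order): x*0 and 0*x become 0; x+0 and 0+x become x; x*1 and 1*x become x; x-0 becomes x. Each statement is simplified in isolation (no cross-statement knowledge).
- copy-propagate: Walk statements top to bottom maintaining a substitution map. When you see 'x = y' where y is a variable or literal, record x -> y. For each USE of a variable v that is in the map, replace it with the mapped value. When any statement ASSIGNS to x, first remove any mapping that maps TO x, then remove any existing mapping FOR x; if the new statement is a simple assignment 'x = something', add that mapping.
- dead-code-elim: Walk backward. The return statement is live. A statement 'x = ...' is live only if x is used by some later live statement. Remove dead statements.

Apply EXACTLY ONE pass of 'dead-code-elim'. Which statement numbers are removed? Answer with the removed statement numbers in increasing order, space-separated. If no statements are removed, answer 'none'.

Answer: 1 2 3 4 5

Derivation:
Backward liveness scan:
Stmt 1 'x = 0': DEAD (x not in live set [])
Stmt 2 'v = x': DEAD (v not in live set [])
Stmt 3 'b = 3': DEAD (b not in live set [])
Stmt 4 't = 0': DEAD (t not in live set [])
Stmt 5 'c = t + 0': DEAD (c not in live set [])
Stmt 6 'u = 8 * 7': KEEP (u is live); live-in = []
Stmt 7 'return u': KEEP (return); live-in = ['u']
Removed statement numbers: [1, 2, 3, 4, 5]
Surviving IR:
  u = 8 * 7
  return u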